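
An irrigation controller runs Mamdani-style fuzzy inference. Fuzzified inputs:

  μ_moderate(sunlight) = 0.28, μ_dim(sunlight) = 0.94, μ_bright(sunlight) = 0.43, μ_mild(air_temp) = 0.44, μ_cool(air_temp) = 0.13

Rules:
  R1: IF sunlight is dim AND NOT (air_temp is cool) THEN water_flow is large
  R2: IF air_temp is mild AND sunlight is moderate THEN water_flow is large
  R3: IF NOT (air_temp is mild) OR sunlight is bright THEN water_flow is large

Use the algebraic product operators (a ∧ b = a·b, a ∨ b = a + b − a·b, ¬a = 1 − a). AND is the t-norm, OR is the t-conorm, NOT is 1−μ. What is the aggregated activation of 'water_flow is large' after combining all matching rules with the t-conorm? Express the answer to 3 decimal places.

R1: dim=0.94, ¬cool=1−0.13=0.87; AND[a·b] → w = 0.8178
R2: mild=0.44, moderate=0.28; AND[a·b] → w = 0.1232
R3: ¬mild=1−0.44=0.56, bright=0.43; OR[a + b − a·b] → w = 0.7492
Rules with consequent 'large': {R1, R2, R3} → strengths 0.8178, 0.1232, 0.7492
Aggregate via t-conorm [a + b − a·b]: 0.9599

0.960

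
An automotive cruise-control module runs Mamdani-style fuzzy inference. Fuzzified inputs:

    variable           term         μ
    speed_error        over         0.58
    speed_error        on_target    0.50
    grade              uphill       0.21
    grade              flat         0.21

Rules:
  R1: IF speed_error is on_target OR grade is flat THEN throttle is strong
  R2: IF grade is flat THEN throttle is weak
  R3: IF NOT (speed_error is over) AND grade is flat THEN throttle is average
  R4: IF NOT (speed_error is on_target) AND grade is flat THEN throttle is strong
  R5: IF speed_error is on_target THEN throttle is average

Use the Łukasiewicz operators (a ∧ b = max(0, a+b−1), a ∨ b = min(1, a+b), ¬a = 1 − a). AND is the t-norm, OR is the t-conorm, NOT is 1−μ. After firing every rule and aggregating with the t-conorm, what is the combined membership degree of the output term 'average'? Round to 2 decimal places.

R1: on_target=0.50, flat=0.21; OR[min(1, a+b)] → w = 0.71
R2: flat=0.21 → w = 0.21
R3: ¬over=1−0.58=0.42, flat=0.21; AND[max(0, a+b−1)] → w = 0.00
R4: ¬on_target=1−0.50=0.50, flat=0.21; AND[max(0, a+b−1)] → w = 0.00
R5: on_target=0.50 → w = 0.50
Rules with consequent 'average': {R3, R5} → strengths 0.00, 0.50
Aggregate via t-conorm [min(1, a+b)]: 0.50

0.50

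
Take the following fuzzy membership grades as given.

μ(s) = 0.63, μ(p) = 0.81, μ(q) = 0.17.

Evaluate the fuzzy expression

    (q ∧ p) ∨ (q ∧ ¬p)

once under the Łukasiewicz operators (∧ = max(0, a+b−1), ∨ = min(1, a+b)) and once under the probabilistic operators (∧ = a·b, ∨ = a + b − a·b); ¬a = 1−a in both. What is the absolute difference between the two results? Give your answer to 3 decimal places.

0.166

Under Łukasiewicz:
  q ∧ p = max(0, a+b−1) on (0.17, 0.81) = 0.00
  ¬p = 1 − 0.81 = 0.19
  q ∧ ¬p = max(0, a+b−1) on (0.17, 0.19) = 0.00
  (q ∧ p) ∨ (q ∧ ¬p) = min(1, a+b) on (0.00, 0.00) = 0.00
  → value = 0.0000
Under probabilistic:
  q ∧ p = a·b on (0.1700, 0.8100) = 0.1377
  ¬p = 1 − 0.8100 = 0.1900
  q ∧ ¬p = a·b on (0.1700, 0.1900) = 0.0323
  (q ∧ p) ∨ (q ∧ ¬p) = a + b − a·b on (0.1377, 0.0323) = 0.1656
  → value = 0.1656
|0.0000 − 0.1656| = 0.166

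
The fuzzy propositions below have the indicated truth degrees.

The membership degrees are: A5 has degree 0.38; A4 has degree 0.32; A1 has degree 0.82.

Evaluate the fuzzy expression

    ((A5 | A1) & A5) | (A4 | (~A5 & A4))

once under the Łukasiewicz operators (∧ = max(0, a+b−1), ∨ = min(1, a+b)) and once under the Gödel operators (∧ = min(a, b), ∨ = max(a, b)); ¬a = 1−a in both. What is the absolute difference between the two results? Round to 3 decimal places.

Under Łukasiewicz:
  A5 | A1 = min(1, a+b) on (0.38, 0.82) = 1.00
  (A5 | A1) & A5 = max(0, a+b−1) on (1.00, 0.38) = 0.38
  ~A5 = 1 − 0.38 = 0.62
  ~A5 & A4 = max(0, a+b−1) on (0.62, 0.32) = 0.00
  A4 | (~A5 & A4) = min(1, a+b) on (0.32, 0.00) = 0.32
  ((A5 | A1) & A5) | (A4 | (~A5 & A4)) = min(1, a+b) on (0.38, 0.32) = 0.70
  → value = 0.7000
Under Gödel:
  A5 | A1 = max(a, b) on (0.38, 0.82) = 0.82
  (A5 | A1) & A5 = min(a, b) on (0.82, 0.38) = 0.38
  ~A5 = 1 − 0.38 = 0.62
  ~A5 & A4 = min(a, b) on (0.62, 0.32) = 0.32
  A4 | (~A5 & A4) = max(a, b) on (0.32, 0.32) = 0.32
  ((A5 | A1) & A5) | (A4 | (~A5 & A4)) = max(a, b) on (0.38, 0.32) = 0.38
  → value = 0.3800
|0.7000 − 0.3800| = 0.320

0.320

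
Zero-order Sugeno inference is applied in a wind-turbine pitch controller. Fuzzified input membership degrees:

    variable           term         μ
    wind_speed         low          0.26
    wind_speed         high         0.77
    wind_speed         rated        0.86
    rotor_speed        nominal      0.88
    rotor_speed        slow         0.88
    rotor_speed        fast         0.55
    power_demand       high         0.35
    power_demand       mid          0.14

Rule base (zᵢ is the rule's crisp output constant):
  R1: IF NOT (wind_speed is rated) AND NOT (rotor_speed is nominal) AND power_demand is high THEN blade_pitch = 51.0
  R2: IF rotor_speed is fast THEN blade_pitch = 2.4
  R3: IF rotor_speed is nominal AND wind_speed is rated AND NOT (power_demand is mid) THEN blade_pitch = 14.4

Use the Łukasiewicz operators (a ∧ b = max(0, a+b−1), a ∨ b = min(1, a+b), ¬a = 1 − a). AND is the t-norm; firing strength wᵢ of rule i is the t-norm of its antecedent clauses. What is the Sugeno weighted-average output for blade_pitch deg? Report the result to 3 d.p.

8.661

R1 (z=51.0): ¬rated=1−0.86=0.14, ¬nominal=1−0.88=0.12, high=0.35; AND[max(0, a+b−1)] → w = 0.00
R2 (z=2.4): fast=0.55 → w = 0.55
R3 (z=14.4): nominal=0.88, rated=0.86, ¬mid=1−0.14=0.86; AND[max(0, a+b−1)] → w = 0.60
Weighted average = (0.00·51.0 + 0.55·2.4 + 0.60·14.4) / (0.00 + 0.55 + 0.60)
  = 9.9600 / 1.1500 = 8.661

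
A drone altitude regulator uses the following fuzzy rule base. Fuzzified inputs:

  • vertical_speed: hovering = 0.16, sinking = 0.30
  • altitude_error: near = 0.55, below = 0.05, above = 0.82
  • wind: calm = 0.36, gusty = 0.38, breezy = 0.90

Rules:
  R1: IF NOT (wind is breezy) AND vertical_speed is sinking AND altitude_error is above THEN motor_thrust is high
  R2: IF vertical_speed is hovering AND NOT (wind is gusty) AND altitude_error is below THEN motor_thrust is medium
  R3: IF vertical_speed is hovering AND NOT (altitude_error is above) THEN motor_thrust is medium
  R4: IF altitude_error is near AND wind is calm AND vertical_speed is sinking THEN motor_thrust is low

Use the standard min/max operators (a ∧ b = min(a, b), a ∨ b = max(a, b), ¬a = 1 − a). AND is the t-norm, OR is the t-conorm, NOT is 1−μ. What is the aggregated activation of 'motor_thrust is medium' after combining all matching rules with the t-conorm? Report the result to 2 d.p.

0.16

R1: ¬breezy=1−0.90=0.10, sinking=0.30, above=0.82; AND[min(a, b)] → w = 0.10
R2: hovering=0.16, ¬gusty=1−0.38=0.62, below=0.05; AND[min(a, b)] → w = 0.05
R3: hovering=0.16, ¬above=1−0.82=0.18; AND[min(a, b)] → w = 0.16
R4: near=0.55, calm=0.36, sinking=0.30; AND[min(a, b)] → w = 0.30
Rules with consequent 'medium': {R2, R3} → strengths 0.05, 0.16
Aggregate via t-conorm [max(a, b)]: 0.16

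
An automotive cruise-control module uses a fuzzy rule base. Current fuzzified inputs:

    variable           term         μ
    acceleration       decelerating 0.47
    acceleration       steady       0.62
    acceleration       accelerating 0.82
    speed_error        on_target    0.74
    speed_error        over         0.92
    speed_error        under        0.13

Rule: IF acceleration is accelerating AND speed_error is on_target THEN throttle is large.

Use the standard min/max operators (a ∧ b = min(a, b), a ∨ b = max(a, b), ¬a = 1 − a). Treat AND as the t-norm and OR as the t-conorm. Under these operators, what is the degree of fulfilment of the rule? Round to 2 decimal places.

0.74

firing strength: accelerating=0.82, on_target=0.74; AND[min(a, b)] → w = 0.74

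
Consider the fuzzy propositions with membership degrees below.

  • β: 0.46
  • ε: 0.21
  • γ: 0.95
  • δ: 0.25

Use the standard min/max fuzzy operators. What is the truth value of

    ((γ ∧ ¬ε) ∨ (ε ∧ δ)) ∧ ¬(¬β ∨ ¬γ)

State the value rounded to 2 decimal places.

¬ε = 1 − 0.21 = 0.79
γ ∧ ¬ε = min(a, b) on (0.95, 0.79) = 0.79
ε ∧ δ = min(a, b) on (0.21, 0.25) = 0.21
(γ ∧ ¬ε) ∨ (ε ∧ δ) = max(a, b) on (0.79, 0.21) = 0.79
¬β = 1 − 0.46 = 0.54
¬γ = 1 − 0.95 = 0.05
¬β ∨ ¬γ = max(a, b) on (0.54, 0.05) = 0.54
¬(¬β ∨ ¬γ) = 1 − 0.54 = 0.46
((γ ∧ ¬ε) ∨ (ε ∧ δ)) ∧ ¬(¬β ∨ ¬γ) = min(a, b) on (0.79, 0.46) = 0.46

0.46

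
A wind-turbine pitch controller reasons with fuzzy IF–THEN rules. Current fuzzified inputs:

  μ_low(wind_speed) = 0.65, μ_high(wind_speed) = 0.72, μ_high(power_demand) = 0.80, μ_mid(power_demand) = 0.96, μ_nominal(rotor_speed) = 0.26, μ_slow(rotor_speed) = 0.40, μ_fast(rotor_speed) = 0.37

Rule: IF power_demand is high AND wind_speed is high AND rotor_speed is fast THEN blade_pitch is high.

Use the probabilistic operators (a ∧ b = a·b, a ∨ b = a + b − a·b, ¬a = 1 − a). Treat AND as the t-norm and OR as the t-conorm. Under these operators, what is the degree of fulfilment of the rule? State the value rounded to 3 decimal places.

firing strength: high=0.80, high=0.72, fast=0.37; AND[a·b] → w = 0.2131

0.213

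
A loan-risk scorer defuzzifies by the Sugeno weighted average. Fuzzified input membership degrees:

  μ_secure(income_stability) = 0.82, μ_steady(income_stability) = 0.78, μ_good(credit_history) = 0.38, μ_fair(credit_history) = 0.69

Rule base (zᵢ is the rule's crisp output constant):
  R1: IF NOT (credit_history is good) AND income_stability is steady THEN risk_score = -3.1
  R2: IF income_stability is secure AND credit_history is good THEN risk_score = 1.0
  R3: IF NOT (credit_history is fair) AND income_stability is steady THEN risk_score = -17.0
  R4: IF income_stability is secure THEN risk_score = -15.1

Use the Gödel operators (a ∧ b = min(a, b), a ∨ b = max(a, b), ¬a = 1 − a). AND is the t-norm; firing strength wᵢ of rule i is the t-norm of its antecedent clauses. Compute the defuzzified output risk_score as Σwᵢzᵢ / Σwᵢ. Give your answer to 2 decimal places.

R1 (z=-3.1): ¬good=1−0.38=0.62, steady=0.78; AND[min(a, b)] → w = 0.62
R2 (z=1.0): secure=0.82, good=0.38; AND[min(a, b)] → w = 0.38
R3 (z=-17.0): ¬fair=1−0.69=0.31, steady=0.78; AND[min(a, b)] → w = 0.31
R4 (z=-15.1): secure=0.82 → w = 0.82
Weighted average = (0.62·-3.1 + 0.38·1.0 + 0.31·-17.0 + 0.82·-15.1) / (0.62 + 0.38 + 0.31 + 0.82)
  = -19.1940 / 2.1300 = -9.01

-9.01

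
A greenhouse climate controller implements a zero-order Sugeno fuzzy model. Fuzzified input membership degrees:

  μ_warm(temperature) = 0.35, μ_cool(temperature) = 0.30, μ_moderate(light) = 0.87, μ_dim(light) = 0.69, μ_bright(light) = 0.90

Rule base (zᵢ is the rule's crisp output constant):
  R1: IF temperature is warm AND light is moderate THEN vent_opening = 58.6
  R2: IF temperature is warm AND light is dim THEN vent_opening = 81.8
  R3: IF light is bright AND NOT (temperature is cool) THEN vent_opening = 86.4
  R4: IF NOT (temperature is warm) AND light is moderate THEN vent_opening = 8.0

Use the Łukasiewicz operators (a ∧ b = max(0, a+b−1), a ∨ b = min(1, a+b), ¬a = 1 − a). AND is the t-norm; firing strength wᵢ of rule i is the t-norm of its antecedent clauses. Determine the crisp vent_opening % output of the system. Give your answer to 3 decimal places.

R1 (z=58.6): warm=0.35, moderate=0.87; AND[max(0, a+b−1)] → w = 0.22
R2 (z=81.8): warm=0.35, dim=0.69; AND[max(0, a+b−1)] → w = 0.04
R3 (z=86.4): bright=0.90, ¬cool=1−0.30=0.70; AND[max(0, a+b−1)] → w = 0.60
R4 (z=8.0): ¬warm=1−0.35=0.65, moderate=0.87; AND[max(0, a+b−1)] → w = 0.52
Weighted average = (0.22·58.6 + 0.04·81.8 + 0.60·86.4 + 0.52·8.0) / (0.22 + 0.04 + 0.60 + 0.52)
  = 72.1640 / 1.3800 = 52.293

52.293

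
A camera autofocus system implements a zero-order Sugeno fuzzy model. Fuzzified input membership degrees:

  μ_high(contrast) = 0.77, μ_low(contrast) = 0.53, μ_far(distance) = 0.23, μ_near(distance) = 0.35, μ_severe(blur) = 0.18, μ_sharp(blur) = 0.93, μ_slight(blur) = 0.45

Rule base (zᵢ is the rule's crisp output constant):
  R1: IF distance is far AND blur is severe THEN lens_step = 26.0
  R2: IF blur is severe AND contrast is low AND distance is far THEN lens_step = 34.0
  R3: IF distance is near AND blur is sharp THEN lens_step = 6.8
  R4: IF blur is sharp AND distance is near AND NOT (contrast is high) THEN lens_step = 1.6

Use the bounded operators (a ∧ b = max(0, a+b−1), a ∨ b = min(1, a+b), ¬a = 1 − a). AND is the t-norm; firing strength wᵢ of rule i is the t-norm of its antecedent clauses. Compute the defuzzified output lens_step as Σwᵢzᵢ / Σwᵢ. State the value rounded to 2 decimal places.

6.80

R1 (z=26.0): far=0.23, severe=0.18; AND[max(0, a+b−1)] → w = 0.00
R2 (z=34.0): severe=0.18, low=0.53, far=0.23; AND[max(0, a+b−1)] → w = 0.00
R3 (z=6.8): near=0.35, sharp=0.93; AND[max(0, a+b−1)] → w = 0.28
R4 (z=1.6): sharp=0.93, near=0.35, ¬high=1−0.77=0.23; AND[max(0, a+b−1)] → w = 0.00
Weighted average = (0.00·26.0 + 0.00·34.0 + 0.28·6.8 + 0.00·1.6) / (0.00 + 0.00 + 0.28 + 0.00)
  = 1.9040 / 0.2800 = 6.80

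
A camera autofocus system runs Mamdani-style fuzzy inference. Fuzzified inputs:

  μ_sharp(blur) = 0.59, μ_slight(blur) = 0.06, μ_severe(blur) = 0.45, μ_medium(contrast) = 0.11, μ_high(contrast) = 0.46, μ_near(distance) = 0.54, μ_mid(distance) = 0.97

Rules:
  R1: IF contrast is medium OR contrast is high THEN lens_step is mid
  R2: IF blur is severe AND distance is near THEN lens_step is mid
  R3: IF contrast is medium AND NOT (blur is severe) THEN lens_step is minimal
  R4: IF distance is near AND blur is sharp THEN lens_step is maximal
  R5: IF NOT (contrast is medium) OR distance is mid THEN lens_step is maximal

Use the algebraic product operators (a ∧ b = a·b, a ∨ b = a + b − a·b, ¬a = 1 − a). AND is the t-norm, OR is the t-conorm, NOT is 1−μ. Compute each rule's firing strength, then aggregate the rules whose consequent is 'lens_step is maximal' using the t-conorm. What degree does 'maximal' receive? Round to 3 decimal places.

R1: medium=0.11, high=0.46; OR[a + b − a·b] → w = 0.5194
R2: severe=0.45, near=0.54; AND[a·b] → w = 0.2430
R3: medium=0.11, ¬severe=1−0.45=0.55; AND[a·b] → w = 0.0605
R4: near=0.54, sharp=0.59; AND[a·b] → w = 0.3186
R5: ¬medium=1−0.11=0.89, mid=0.97; OR[a + b − a·b] → w = 0.9967
Rules with consequent 'maximal': {R4, R5} → strengths 0.3186, 0.9967
Aggregate via t-conorm [a + b − a·b]: 0.9978

0.998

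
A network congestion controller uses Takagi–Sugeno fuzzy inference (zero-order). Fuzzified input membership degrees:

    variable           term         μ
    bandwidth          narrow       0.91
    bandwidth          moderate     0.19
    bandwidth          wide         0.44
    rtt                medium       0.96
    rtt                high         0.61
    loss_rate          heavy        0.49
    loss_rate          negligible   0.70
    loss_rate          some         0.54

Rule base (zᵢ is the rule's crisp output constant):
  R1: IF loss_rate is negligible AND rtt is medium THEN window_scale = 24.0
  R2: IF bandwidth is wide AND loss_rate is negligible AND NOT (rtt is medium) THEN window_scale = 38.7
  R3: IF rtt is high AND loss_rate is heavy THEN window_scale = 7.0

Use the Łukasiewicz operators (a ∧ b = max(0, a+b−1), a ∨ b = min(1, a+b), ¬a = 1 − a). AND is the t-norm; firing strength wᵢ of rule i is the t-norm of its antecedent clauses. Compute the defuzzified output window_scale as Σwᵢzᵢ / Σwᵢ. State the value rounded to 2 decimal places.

21.76

R1 (z=24.0): negligible=0.70, medium=0.96; AND[max(0, a+b−1)] → w = 0.66
R2 (z=38.7): wide=0.44, negligible=0.70, ¬medium=1−0.96=0.04; AND[max(0, a+b−1)] → w = 0.00
R3 (z=7.0): high=0.61, heavy=0.49; AND[max(0, a+b−1)] → w = 0.10
Weighted average = (0.66·24.0 + 0.00·38.7 + 0.10·7.0) / (0.66 + 0.00 + 0.10)
  = 16.5400 / 0.7600 = 21.76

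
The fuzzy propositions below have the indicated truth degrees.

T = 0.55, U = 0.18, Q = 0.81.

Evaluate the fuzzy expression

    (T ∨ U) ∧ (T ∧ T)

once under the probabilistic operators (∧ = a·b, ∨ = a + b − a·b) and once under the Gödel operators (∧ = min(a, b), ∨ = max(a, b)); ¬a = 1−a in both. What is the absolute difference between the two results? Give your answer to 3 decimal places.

0.359

Under probabilistic:
  T ∨ U = a + b − a·b on (0.5500, 0.1800) = 0.6310
  T ∧ T = a·b on (0.5500, 0.5500) = 0.3025
  (T ∨ U) ∧ (T ∧ T) = a·b on (0.6310, 0.3025) = 0.1909
  → value = 0.1909
Under Gödel:
  T ∨ U = max(a, b) on (0.55, 0.18) = 0.55
  T ∧ T = min(a, b) on (0.55, 0.55) = 0.55
  (T ∨ U) ∧ (T ∧ T) = min(a, b) on (0.55, 0.55) = 0.55
  → value = 0.5500
|0.1909 − 0.5500| = 0.359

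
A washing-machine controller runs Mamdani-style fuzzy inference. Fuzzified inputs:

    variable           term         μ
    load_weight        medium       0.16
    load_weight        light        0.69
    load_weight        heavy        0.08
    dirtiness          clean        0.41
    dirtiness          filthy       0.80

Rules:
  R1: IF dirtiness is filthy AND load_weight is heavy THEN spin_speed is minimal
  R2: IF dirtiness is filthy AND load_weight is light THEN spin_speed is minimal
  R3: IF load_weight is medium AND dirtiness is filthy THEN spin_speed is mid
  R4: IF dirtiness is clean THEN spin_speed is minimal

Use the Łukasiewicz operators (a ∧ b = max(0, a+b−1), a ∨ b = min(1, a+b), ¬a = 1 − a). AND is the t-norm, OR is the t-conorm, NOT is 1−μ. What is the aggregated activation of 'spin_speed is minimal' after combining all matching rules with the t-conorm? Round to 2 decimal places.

R1: filthy=0.80, heavy=0.08; AND[max(0, a+b−1)] → w = 0.00
R2: filthy=0.80, light=0.69; AND[max(0, a+b−1)] → w = 0.49
R3: medium=0.16, filthy=0.80; AND[max(0, a+b−1)] → w = 0.00
R4: clean=0.41 → w = 0.41
Rules with consequent 'minimal': {R1, R2, R4} → strengths 0.00, 0.49, 0.41
Aggregate via t-conorm [min(1, a+b)]: 0.90

0.90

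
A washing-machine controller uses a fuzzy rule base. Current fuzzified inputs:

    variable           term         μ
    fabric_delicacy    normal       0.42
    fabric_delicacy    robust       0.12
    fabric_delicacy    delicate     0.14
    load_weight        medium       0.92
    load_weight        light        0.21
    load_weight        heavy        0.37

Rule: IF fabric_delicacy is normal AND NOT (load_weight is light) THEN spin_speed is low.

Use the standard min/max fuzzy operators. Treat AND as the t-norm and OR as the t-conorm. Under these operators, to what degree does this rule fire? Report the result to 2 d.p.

0.42

firing strength: normal=0.42, ¬light=1−0.21=0.79; AND[min(a, b)] → w = 0.42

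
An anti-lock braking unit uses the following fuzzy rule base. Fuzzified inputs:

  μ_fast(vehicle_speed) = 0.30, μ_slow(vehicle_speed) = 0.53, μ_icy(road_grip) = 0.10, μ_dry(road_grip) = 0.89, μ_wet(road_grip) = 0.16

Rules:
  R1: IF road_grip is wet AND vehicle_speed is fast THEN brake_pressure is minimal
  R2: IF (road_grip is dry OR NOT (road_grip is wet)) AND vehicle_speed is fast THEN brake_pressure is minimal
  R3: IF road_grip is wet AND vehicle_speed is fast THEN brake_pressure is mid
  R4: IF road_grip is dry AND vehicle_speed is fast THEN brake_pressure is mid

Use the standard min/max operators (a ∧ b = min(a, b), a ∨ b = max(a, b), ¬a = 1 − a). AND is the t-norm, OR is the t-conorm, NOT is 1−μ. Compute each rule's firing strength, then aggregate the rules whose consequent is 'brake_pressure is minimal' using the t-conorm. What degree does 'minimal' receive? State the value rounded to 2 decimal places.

R1: wet=0.16, fast=0.30; AND[min(a, b)] → w = 0.16
R2: (dry=0.89 OR ¬wet=1−0.16=0.84) = 0.89; AND[min(a, b)] with fast=0.30 → w = 0.30
R3: wet=0.16, fast=0.30; AND[min(a, b)] → w = 0.16
R4: dry=0.89, fast=0.30; AND[min(a, b)] → w = 0.30
Rules with consequent 'minimal': {R1, R2} → strengths 0.16, 0.30
Aggregate via t-conorm [max(a, b)]: 0.30

0.30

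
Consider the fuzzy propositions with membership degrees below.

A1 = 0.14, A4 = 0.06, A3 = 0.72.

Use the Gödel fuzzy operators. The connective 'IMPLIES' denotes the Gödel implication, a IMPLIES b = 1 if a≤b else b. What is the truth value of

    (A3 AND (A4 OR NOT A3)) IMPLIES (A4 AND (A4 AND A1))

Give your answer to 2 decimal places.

0.06

NOT A3 = 1 − 0.72 = 0.28
A4 OR NOT A3 = max(a, b) on (0.06, 0.28) = 0.28
A3 AND (A4 OR NOT A3) = min(a, b) on (0.72, 0.28) = 0.28
A4 AND A1 = min(a, b) on (0.06, 0.14) = 0.06
A4 AND (A4 AND A1) = min(a, b) on (0.06, 0.06) = 0.06
(A3 AND (A4 OR NOT A3)) IMPLIES (A4 AND (A4 AND A1))  [Gödel: 1 if a≤b else b] with a=0.28, b=0.06 → 0.06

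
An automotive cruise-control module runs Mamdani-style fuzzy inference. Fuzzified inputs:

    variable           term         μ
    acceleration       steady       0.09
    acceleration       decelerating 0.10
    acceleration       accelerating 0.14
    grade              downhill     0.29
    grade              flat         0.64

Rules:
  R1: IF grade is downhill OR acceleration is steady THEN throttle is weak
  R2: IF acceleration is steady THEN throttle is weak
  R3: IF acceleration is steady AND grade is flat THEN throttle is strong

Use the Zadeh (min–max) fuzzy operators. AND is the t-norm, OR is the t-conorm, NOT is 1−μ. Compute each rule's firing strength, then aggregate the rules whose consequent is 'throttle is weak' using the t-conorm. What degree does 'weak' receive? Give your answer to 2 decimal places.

R1: downhill=0.29, steady=0.09; OR[max(a, b)] → w = 0.29
R2: steady=0.09 → w = 0.09
R3: steady=0.09, flat=0.64; AND[min(a, b)] → w = 0.09
Rules with consequent 'weak': {R1, R2} → strengths 0.29, 0.09
Aggregate via t-conorm [max(a, b)]: 0.29

0.29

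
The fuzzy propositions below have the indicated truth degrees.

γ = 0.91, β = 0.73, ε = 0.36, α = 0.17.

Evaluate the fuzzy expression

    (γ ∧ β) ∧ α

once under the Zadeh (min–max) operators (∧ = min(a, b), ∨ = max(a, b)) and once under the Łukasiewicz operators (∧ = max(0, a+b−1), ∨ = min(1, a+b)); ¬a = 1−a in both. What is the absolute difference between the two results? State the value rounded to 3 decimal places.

0.170

Under Zadeh (min–max):
  γ ∧ β = min(a, b) on (0.91, 0.73) = 0.73
  (γ ∧ β) ∧ α = min(a, b) on (0.73, 0.17) = 0.17
  → value = 0.1700
Under Łukasiewicz:
  γ ∧ β = max(0, a+b−1) on (0.91, 0.73) = 0.64
  (γ ∧ β) ∧ α = max(0, a+b−1) on (0.64, 0.17) = 0.00
  → value = 0.0000
|0.1700 − 0.0000| = 0.170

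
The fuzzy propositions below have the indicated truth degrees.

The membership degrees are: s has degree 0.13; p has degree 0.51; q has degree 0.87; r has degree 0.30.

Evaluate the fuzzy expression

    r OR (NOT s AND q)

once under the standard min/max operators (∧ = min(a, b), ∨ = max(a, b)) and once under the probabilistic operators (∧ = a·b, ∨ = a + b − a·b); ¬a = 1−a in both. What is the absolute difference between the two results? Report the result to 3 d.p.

0.040

Under standard min/max:
  NOT s = 1 − 0.13 = 0.87
  NOT s AND q = min(a, b) on (0.87, 0.87) = 0.87
  r OR (NOT s AND q) = max(a, b) on (0.30, 0.87) = 0.87
  → value = 0.8700
Under probabilistic:
  NOT s = 1 − 0.1300 = 0.8700
  NOT s AND q = a·b on (0.8700, 0.8700) = 0.7569
  r OR (NOT s AND q) = a + b − a·b on (0.3000, 0.7569) = 0.8298
  → value = 0.8298
|0.8700 − 0.8298| = 0.040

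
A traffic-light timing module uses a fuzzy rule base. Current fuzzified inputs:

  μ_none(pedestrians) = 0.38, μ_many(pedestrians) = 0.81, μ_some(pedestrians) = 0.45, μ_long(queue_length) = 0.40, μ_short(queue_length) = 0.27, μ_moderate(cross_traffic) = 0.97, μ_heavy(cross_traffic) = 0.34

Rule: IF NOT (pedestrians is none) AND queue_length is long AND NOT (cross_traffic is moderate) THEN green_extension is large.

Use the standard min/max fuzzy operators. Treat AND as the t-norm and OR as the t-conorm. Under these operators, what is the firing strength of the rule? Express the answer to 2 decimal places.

0.03

firing strength: ¬none=1−0.38=0.62, long=0.40, ¬moderate=1−0.97=0.03; AND[min(a, b)] → w = 0.03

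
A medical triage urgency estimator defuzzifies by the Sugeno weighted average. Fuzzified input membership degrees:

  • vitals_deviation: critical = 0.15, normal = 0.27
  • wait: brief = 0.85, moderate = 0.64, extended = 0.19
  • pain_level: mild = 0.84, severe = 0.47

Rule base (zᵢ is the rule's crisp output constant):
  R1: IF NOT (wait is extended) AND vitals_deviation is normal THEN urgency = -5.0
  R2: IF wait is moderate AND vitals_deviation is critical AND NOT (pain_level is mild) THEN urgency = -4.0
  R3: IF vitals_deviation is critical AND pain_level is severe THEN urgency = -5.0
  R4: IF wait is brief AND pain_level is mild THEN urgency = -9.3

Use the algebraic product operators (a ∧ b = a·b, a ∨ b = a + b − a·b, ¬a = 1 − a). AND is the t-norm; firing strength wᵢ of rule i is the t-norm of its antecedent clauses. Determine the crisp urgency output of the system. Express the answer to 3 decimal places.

R1 (z=-5.0): ¬extended=1−0.19=0.81, normal=0.27; AND[a·b] → w = 0.2187
R2 (z=-4.0): moderate=0.64, critical=0.15, ¬mild=1−0.84=0.16; AND[a·b] → w = 0.0154
R3 (z=-5.0): critical=0.15, severe=0.47; AND[a·b] → w = 0.0705
R4 (z=-9.3): brief=0.85, mild=0.84; AND[a·b] → w = 0.7140
Weighted average = (0.2187·-5.0 + 0.0154·-4.0 + 0.0705·-5.0 + 0.7140·-9.3) / (0.2187 + 0.0154 + 0.0705 + 0.7140)
  = -8.1476 / 1.0186 = -7.999

-7.999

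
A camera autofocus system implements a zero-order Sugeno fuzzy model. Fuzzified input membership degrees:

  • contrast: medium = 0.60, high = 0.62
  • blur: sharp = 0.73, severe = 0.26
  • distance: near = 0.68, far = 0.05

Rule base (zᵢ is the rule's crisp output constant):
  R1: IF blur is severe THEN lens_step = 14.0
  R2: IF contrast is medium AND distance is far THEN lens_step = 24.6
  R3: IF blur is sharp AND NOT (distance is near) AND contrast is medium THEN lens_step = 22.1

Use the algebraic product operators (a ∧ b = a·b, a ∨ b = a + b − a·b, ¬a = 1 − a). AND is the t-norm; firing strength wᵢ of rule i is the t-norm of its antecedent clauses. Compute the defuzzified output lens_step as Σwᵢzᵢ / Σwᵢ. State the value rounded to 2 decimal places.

R1 (z=14.0): severe=0.26 → w = 0.2600
R2 (z=24.6): medium=0.60, far=0.05; AND[a·b] → w = 0.0300
R3 (z=22.1): sharp=0.73, ¬near=1−0.68=0.32, medium=0.60; AND[a·b] → w = 0.1402
Weighted average = (0.2600·14.0 + 0.0300·24.6 + 0.1402·22.1) / (0.2600 + 0.0300 + 0.1402)
  = 7.4755 / 0.4302 = 17.38

17.38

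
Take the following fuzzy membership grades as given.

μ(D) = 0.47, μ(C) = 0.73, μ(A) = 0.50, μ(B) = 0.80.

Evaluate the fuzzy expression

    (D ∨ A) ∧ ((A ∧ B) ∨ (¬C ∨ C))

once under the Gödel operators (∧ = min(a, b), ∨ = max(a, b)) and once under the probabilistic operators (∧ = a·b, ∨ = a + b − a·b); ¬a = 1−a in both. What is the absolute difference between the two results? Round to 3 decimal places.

Under Gödel:
  D ∨ A = max(a, b) on (0.47, 0.50) = 0.50
  A ∧ B = min(a, b) on (0.50, 0.80) = 0.50
  ¬C = 1 − 0.73 = 0.27
  ¬C ∨ C = max(a, b) on (0.27, 0.73) = 0.73
  (A ∧ B) ∨ (¬C ∨ C) = max(a, b) on (0.50, 0.73) = 0.73
  (D ∨ A) ∧ ((A ∧ B) ∨ (¬C ∨ C)) = min(a, b) on (0.50, 0.73) = 0.50
  → value = 0.5000
Under probabilistic:
  D ∨ A = a + b − a·b on (0.4700, 0.5000) = 0.7350
  A ∧ B = a·b on (0.5000, 0.8000) = 0.4000
  ¬C = 1 − 0.7300 = 0.2700
  ¬C ∨ C = a + b − a·b on (0.2700, 0.7300) = 0.8029
  (A ∧ B) ∨ (¬C ∨ C) = a + b − a·b on (0.4000, 0.8029) = 0.8817
  (D ∨ A) ∧ ((A ∧ B) ∨ (¬C ∨ C)) = a·b on (0.7350, 0.8817) = 0.6481
  → value = 0.6481
|0.5000 − 0.6481| = 0.148

0.148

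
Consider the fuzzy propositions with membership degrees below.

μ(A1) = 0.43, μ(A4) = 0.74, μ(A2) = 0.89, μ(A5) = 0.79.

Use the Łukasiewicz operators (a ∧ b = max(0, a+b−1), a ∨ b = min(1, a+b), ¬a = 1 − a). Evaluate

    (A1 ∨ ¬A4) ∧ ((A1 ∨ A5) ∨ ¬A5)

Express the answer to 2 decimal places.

0.69

¬A4 = 1 − 0.74 = 0.26
A1 ∨ ¬A4 = min(1, a+b) on (0.43, 0.26) = 0.69
A1 ∨ A5 = min(1, a+b) on (0.43, 0.79) = 1.00
¬A5 = 1 − 0.79 = 0.21
(A1 ∨ A5) ∨ ¬A5 = min(1, a+b) on (1.00, 0.21) = 1.00
(A1 ∨ ¬A4) ∧ ((A1 ∨ A5) ∨ ¬A5) = max(0, a+b−1) on (0.69, 1.00) = 0.69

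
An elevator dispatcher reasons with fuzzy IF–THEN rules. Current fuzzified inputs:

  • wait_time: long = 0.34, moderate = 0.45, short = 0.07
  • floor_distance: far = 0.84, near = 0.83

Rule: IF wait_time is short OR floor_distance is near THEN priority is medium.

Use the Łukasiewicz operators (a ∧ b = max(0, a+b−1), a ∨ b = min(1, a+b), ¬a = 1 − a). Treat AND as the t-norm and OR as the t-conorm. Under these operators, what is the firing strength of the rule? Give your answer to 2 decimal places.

firing strength: short=0.07, near=0.83; OR[min(1, a+b)] → w = 0.90

0.90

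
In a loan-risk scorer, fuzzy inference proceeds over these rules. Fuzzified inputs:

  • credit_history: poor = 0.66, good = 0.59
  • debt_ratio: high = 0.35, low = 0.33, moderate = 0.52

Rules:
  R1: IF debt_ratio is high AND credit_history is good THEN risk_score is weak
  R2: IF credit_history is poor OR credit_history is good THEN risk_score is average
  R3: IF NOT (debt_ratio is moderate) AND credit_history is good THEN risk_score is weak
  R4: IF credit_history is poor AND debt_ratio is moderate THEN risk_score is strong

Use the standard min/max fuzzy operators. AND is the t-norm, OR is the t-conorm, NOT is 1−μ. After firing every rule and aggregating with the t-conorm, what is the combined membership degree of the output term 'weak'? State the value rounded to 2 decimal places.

R1: high=0.35, good=0.59; AND[min(a, b)] → w = 0.35
R2: poor=0.66, good=0.59; OR[max(a, b)] → w = 0.66
R3: ¬moderate=1−0.52=0.48, good=0.59; AND[min(a, b)] → w = 0.48
R4: poor=0.66, moderate=0.52; AND[min(a, b)] → w = 0.52
Rules with consequent 'weak': {R1, R3} → strengths 0.35, 0.48
Aggregate via t-conorm [max(a, b)]: 0.48

0.48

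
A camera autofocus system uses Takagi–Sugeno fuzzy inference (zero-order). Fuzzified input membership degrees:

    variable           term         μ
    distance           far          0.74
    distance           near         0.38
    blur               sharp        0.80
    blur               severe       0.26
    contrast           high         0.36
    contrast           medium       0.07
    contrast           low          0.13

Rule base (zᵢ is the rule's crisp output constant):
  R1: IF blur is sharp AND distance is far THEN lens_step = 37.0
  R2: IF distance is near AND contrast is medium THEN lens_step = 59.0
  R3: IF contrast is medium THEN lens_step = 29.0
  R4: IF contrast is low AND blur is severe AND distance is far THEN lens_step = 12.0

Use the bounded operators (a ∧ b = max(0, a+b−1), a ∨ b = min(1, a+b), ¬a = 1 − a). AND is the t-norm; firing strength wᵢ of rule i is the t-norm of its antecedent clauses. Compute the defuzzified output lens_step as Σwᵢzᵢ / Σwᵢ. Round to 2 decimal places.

R1 (z=37.0): sharp=0.80, far=0.74; AND[max(0, a+b−1)] → w = 0.54
R2 (z=59.0): near=0.38, medium=0.07; AND[max(0, a+b−1)] → w = 0.00
R3 (z=29.0): medium=0.07 → w = 0.07
R4 (z=12.0): low=0.13, severe=0.26, far=0.74; AND[max(0, a+b−1)] → w = 0.00
Weighted average = (0.54·37.0 + 0.00·59.0 + 0.07·29.0 + 0.00·12.0) / (0.54 + 0.00 + 0.07 + 0.00)
  = 22.0100 / 0.6100 = 36.08

36.08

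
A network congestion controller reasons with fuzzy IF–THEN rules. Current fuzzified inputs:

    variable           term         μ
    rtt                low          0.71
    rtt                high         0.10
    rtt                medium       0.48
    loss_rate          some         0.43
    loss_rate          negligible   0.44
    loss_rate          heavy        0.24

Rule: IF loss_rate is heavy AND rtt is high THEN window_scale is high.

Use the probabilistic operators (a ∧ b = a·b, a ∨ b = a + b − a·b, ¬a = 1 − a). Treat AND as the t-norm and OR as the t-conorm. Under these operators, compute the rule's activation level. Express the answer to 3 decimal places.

firing strength: heavy=0.24, high=0.10; AND[a·b] → w = 0.0240

0.024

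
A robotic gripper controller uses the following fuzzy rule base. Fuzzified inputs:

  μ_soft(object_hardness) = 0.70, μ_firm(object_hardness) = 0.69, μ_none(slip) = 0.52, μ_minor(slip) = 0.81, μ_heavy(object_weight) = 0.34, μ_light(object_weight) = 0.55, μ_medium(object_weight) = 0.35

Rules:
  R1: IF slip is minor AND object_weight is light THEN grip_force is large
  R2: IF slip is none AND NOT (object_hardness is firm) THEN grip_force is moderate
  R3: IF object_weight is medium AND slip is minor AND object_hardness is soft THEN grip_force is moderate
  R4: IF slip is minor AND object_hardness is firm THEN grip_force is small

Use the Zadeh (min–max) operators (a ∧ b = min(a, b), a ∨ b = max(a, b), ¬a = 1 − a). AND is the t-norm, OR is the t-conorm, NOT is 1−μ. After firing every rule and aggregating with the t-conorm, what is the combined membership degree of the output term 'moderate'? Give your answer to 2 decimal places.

R1: minor=0.81, light=0.55; AND[min(a, b)] → w = 0.55
R2: none=0.52, ¬firm=1−0.69=0.31; AND[min(a, b)] → w = 0.31
R3: medium=0.35, minor=0.81, soft=0.70; AND[min(a, b)] → w = 0.35
R4: minor=0.81, firm=0.69; AND[min(a, b)] → w = 0.69
Rules with consequent 'moderate': {R2, R3} → strengths 0.31, 0.35
Aggregate via t-conorm [max(a, b)]: 0.35

0.35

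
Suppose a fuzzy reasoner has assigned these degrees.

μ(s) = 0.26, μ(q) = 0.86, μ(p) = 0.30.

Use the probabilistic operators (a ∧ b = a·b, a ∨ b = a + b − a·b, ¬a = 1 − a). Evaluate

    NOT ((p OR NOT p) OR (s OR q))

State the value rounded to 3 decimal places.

NOT p = 1 − 0.3000 = 0.7000
p OR NOT p = a + b − a·b on (0.3000, 0.7000) = 0.7900
s OR q = a + b − a·b on (0.2600, 0.8600) = 0.8964
(p OR NOT p) OR (s OR q) = a + b − a·b on (0.7900, 0.8964) = 0.9782
NOT ((p OR NOT p) OR (s OR q)) = 1 − 0.9782 = 0.0218

0.022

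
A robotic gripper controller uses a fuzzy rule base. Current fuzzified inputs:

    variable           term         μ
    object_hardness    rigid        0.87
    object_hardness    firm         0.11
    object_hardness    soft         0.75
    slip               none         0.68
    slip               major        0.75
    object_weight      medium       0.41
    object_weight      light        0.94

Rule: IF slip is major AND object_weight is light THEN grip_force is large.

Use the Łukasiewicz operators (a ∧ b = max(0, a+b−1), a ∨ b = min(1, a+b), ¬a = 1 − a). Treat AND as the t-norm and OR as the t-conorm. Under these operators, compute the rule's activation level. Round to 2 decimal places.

firing strength: major=0.75, light=0.94; AND[max(0, a+b−1)] → w = 0.69

0.69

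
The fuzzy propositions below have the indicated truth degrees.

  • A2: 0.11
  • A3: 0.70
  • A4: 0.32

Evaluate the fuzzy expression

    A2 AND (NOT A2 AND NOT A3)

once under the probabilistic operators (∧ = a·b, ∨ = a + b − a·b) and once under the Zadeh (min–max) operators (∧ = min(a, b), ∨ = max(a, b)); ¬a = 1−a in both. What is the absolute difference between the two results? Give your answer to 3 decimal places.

0.081

Under probabilistic:
  NOT A2 = 1 − 0.1100 = 0.8900
  NOT A3 = 1 − 0.7000 = 0.3000
  NOT A2 AND NOT A3 = a·b on (0.8900, 0.3000) = 0.2670
  A2 AND (NOT A2 AND NOT A3) = a·b on (0.1100, 0.2670) = 0.0294
  → value = 0.0294
Under Zadeh (min–max):
  NOT A2 = 1 − 0.11 = 0.89
  NOT A3 = 1 − 0.70 = 0.30
  NOT A2 AND NOT A3 = min(a, b) on (0.89, 0.30) = 0.30
  A2 AND (NOT A2 AND NOT A3) = min(a, b) on (0.11, 0.30) = 0.11
  → value = 0.1100
|0.0294 − 0.1100| = 0.081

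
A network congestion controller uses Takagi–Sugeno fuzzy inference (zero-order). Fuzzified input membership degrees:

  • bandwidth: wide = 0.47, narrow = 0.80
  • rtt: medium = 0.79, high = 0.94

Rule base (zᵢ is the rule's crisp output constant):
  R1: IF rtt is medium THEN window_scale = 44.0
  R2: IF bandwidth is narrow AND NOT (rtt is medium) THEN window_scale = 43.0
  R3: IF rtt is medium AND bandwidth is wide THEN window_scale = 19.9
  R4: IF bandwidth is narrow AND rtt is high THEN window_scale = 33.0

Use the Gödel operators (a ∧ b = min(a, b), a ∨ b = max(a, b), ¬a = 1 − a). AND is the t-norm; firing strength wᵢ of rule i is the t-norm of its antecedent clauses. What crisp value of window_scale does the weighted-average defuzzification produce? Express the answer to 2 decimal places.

R1 (z=44.0): medium=0.79 → w = 0.79
R2 (z=43.0): narrow=0.80, ¬medium=1−0.79=0.21; AND[min(a, b)] → w = 0.21
R3 (z=19.9): medium=0.79, wide=0.47; AND[min(a, b)] → w = 0.47
R4 (z=33.0): narrow=0.80, high=0.94; AND[min(a, b)] → w = 0.80
Weighted average = (0.79·44.0 + 0.21·43.0 + 0.47·19.9 + 0.80·33.0) / (0.79 + 0.21 + 0.47 + 0.80)
  = 79.5430 / 2.2700 = 35.04

35.04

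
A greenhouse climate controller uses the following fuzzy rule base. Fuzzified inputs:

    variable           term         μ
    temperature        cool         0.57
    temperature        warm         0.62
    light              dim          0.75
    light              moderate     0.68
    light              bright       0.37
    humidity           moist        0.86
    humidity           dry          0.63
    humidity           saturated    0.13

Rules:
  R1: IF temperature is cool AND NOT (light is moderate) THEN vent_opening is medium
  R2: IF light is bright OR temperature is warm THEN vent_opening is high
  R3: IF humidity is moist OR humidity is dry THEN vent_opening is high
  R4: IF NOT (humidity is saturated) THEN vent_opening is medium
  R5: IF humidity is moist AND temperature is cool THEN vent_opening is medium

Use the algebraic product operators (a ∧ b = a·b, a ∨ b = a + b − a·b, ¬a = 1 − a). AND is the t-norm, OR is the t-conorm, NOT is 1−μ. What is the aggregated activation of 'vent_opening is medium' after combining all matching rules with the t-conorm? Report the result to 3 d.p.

0.946

R1: cool=0.57, ¬moderate=1−0.68=0.32; AND[a·b] → w = 0.1824
R2: bright=0.37, warm=0.62; OR[a + b − a·b] → w = 0.7606
R3: moist=0.86, dry=0.63; OR[a + b − a·b] → w = 0.9482
R4: ¬saturated=1−0.13=0.87 → w = 0.8700
R5: moist=0.86, cool=0.57; AND[a·b] → w = 0.4902
Rules with consequent 'medium': {R1, R4, R5} → strengths 0.1824, 0.8700, 0.4902
Aggregate via t-conorm [a + b − a·b]: 0.9458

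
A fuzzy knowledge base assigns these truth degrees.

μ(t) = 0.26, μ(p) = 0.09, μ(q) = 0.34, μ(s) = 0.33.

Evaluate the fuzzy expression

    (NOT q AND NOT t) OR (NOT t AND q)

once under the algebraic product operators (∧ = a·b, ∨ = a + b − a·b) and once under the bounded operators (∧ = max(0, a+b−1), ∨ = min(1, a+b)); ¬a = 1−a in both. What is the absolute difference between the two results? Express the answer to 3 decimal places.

Under algebraic product:
  NOT q = 1 − 0.3400 = 0.6600
  NOT t = 1 − 0.2600 = 0.7400
  NOT q AND NOT t = a·b on (0.6600, 0.7400) = 0.4884
  NOT t = 1 − 0.2600 = 0.7400
  NOT t AND q = a·b on (0.7400, 0.3400) = 0.2516
  (NOT q AND NOT t) OR (NOT t AND q) = a + b − a·b on (0.4884, 0.2516) = 0.6171
  → value = 0.6171
Under bounded:
  NOT q = 1 − 0.34 = 0.66
  NOT t = 1 − 0.26 = 0.74
  NOT q AND NOT t = max(0, a+b−1) on (0.66, 0.74) = 0.40
  NOT t = 1 − 0.26 = 0.74
  NOT t AND q = max(0, a+b−1) on (0.74, 0.34) = 0.08
  (NOT q AND NOT t) OR (NOT t AND q) = min(1, a+b) on (0.40, 0.08) = 0.48
  → value = 0.4800
|0.6171 − 0.4800| = 0.137

0.137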